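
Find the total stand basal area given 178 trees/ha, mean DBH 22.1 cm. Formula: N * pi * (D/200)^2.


(D/200)^2 = (22.1/200)^2 = 0.1105^2 = 0.01221025
Individual BA = 3.141593 * 0.01221025 = 0.0383596 m^2
Stand BA = 178 * 0.0383596 = 6.82801 ≈ 6.83 m^2/ha

6.83 m^2/ha


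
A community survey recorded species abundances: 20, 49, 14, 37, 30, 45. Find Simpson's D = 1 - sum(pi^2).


Total N = 20 + 49 + 14 + 37 + 30 + 45 = 195
Per-species terms:
  p = 20/195 = 0.102564; p^2 = 0.102564^2 = 0.010519
  p = 49/195 = 0.251282; p^2 = 0.251282^2 = 0.063143
  p = 14/195 = 0.071795; p^2 = 0.071795^2 = 0.005155
  p = 37/195 = 0.189744; p^2 = 0.189744^2 = 0.036003
  p = 30/195 = 0.153846; p^2 = 0.153846^2 = 0.023669
  p = 45/195 = 0.230769; p^2 = 0.230769^2 = 0.053254
sum(p^2) = 0.010519 + 0.063143 + 0.005155 + 0.036003 + 0.023669 + 0.053254 = 0.191743
D = 1 - 0.191743 = 0.808257 ≈ 0.8083

0.8083


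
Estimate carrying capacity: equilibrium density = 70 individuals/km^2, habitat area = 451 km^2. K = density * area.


K = 70 * 451 = 31570 individuals

31570 individuals


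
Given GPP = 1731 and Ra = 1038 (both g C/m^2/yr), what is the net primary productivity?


NPP = GPP - Ra = 1731 - 1038 = 693 g C/m^2/yr

693 g C/m^2/yr


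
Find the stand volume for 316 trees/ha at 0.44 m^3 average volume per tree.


V_stand = 316 * 0.44 = 139.04 ≈ 139.0 m^3/ha

139.0 m^3/ha


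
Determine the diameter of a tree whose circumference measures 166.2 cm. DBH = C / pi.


DBH = C / pi = 166.2 / 3.141593 = 52.9031 ≈ 52.90 cm

52.90 cm


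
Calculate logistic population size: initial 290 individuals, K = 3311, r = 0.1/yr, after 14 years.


(K - N0)/N0 = (3311 - 290)/290 = 3021/290 = 10.4172
r*t = 0.1 * 14 = 1.4; exp(-1.4) = 0.246597
10.4172 * 0.246597 = 2.56885
1 + 2.56885 = 3.56885
N = 3311 / 3.56885 = 927.750 ≈ 928

928


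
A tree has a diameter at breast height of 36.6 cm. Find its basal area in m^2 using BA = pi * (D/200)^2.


D/200 = 36.6/200 = 0.183 m
(D/200)^2 = 0.183^2 = 0.033489
BA = 3.141593 * 0.033489 = 0.105209 ≈ 0.1052 m^2

0.1052 m^2


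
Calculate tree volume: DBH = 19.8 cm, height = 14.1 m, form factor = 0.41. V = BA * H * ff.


(D/200)^2 = (19.8/200)^2 = 0.099^2 = 0.009801
BA = 3.141593 * 0.009801 = 0.0307908 m^2
V = 0.0307908 * 14.1 * 0.41 = 0.178002 ≈ 0.178 m^3

0.178 m^3


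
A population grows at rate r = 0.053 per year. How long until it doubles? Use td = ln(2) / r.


td = ln(2) / 0.053 = 0.693147 / 0.053 = 13.0782 ≈ 13.1 years

13.1 years


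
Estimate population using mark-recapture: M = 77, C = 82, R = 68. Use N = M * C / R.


N = M * C / R = 77 * 82 / 68 = 6314 / 68 = 92.85 ≈ 93

93 individuals


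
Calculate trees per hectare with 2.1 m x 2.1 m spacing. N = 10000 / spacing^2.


N = 10000 / 2.1^2 = 10000 / 4.41 = 2267.57 ≈ 2268 trees/ha

2268 trees/ha


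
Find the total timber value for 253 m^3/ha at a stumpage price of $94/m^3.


Value = 253 * 94 = $23782/ha

$23782/ha


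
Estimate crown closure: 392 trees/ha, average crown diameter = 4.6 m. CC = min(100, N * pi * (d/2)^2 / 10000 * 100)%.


(d/2)^2 = (4.6/2)^2 = 2.3^2 = 5.29
Crown area = 3.141593 * 5.29 = 16.6190 m^2
N * area / 10000 * 100 = 392 * 16.6190 / 10000 * 100 = 65.1465
CC = min(100, 65.1465) = 65.1465 ≈ 65.1%

65.1%


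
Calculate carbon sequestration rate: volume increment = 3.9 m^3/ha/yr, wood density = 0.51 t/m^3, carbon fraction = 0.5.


C = 3.9 * 0.51 * 0.5 = 0.9945 ≈ 0.99 t C/ha/yr

0.99 t C/ha/yr


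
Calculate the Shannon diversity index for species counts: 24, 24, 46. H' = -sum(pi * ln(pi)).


Total N = 24 + 24 + 46 = 94
Per-species terms:
  p = 24/94 = 0.255319; ln(p) = -1.365242; p*ln(p) = 0.255319 * (-1.365242) = -0.348572
  p = 24/94 = 0.255319; ln(p) = -1.365242; p*ln(p) = 0.255319 * (-1.365242) = -0.348572
  p = 46/94 = 0.489362; ln(p) = -0.714653; p*ln(p) = 0.489362 * (-0.714653) = -0.349724
sum(p*ln(p)) = (-0.348572) + (-0.348572) + (-0.349724) = -1.046868
H' = -(-1.046868) = 1.046868 ≈ 1.0469

1.0469


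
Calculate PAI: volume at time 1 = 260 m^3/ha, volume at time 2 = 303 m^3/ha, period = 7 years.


PAI = (V2 - V1) / period = (303 - 260) / 7 = 43 / 7 = 6.1429 ≈ 6.14 m^3/ha/yr

6.14 m^3/ha/yr


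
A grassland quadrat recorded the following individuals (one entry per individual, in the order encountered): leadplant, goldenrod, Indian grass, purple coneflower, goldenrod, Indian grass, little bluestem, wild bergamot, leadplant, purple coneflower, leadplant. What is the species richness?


Total individuals logged = 11
Distinct species (count of individuals): leadplant (3), goldenrod (2), Indian grass (2), purple coneflower (2), little bluestem (1), wild bergamot (1)
Species richness = number of distinct species = 6

6


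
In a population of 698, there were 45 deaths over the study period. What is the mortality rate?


Mortality rate = 45 / 698 = 0.064470 ≈ 0.0645

0.0645


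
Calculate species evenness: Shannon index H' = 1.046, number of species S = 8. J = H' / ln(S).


ln(8) = 2.07944
J = H' / ln(S) = 1.046 / 2.07944 = 0.503020 ≈ 0.5030

0.5030


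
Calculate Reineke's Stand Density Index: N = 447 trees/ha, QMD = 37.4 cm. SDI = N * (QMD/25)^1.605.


QMD/25 = 37.4/25 = 1.496
(1.496)^1.605 = exp(1.605 * ln(1.496)) = exp(1.605 * 0.402795) = exp(0.646486) = 1.90882
SDI = 447 * 1.90882 = 853.243 ≈ 853

853


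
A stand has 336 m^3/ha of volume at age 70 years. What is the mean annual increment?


MAI = 336 / 70 = 4.80 m^3/ha/yr

4.80 m^3/ha/yr


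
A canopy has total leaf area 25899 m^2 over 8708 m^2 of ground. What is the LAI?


LAI = 25899 / 8708 = 2.9742 ≈ 2.97

2.97


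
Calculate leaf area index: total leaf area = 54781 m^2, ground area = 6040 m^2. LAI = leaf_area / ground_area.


LAI = 54781 / 6040 = 9.0697 ≈ 9.07

9.07


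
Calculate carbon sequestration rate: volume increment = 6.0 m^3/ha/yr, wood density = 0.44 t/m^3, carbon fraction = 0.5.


C = 6.0 * 0.44 * 0.5 = 1.32 t C/ha/yr

1.32 t C/ha/yr


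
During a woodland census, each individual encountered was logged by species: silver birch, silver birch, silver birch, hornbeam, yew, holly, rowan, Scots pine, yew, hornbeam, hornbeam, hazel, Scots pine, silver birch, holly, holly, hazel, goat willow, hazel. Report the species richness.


Total individuals logged = 19
Distinct species (count of individuals): silver birch (4), hornbeam (3), yew (2), holly (3), rowan (1), Scots pine (2), hazel (3), goat willow (1)
Species richness = number of distinct species = 8

8


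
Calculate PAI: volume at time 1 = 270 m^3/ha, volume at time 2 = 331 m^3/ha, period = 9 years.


PAI = (V2 - V1) / period = (331 - 270) / 9 = 61 / 9 = 6.7778 ≈ 6.78 m^3/ha/yr

6.78 m^3/ha/yr


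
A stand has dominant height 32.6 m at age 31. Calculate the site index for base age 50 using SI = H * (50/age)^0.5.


50/31 = 1.61290
(1.61290)^0.5 = 1.27000
SI = 32.6 * 1.27000 = 41.4020 ≈ 41.4 m

41.4 m


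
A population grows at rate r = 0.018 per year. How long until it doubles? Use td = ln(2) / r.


td = ln(2) / 0.018 = 0.693147 / 0.018 = 38.5082 ≈ 38.5 years

38.5 years


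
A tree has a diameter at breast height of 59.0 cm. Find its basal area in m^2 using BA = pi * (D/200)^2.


D/200 = 59.0/200 = 0.295 m
(D/200)^2 = 0.295^2 = 0.087025
BA = 3.141593 * 0.087025 = 0.273397 ≈ 0.2734 m^2

0.2734 m^2


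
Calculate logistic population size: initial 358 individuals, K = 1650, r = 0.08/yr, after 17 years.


(K - N0)/N0 = (1650 - 358)/358 = 1292/358 = 3.60894
r*t = 0.08 * 17 = 1.36; exp(-1.36) = 0.256661
3.60894 * 0.256661 = 0.926274
1 + 0.926274 = 1.92627
N = 1650 / 1.92627 = 856.578 ≈ 857

857


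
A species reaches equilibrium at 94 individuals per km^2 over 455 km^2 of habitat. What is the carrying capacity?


K = 94 * 455 = 42770 individuals

42770 individuals


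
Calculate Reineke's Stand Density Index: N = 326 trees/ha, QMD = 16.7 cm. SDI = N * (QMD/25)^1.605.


QMD/25 = 16.7/25 = 0.668
(0.668)^1.605 = exp(1.605 * ln(0.668)) = exp(1.605 * (-0.403467)) = exp(-0.647565) = 0.523319
SDI = 326 * 0.523319 = 170.602 ≈ 171

171


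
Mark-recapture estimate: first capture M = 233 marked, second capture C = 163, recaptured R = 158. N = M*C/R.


N = M * C / R = 233 * 163 / 158 = 37979 / 158 = 240.37 ≈ 240

240 individuals


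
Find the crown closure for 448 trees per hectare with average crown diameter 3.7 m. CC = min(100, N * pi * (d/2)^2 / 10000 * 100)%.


(d/2)^2 = (3.7/2)^2 = 1.85^2 = 3.4225
Crown area = 3.141593 * 3.4225 = 10.7521 m^2
N * area / 10000 * 100 = 448 * 10.7521 / 10000 * 100 = 48.1694
CC = min(100, 48.1694) = 48.1694 ≈ 48.2%

48.2%


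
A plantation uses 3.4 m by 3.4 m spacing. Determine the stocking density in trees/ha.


N = 10000 / 3.4^2 = 10000 / 11.56 = 865.052 ≈ 865 trees/ha

865 trees/ha


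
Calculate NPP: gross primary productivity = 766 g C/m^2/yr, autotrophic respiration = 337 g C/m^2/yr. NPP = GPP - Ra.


NPP = GPP - Ra = 766 - 337 = 429 g C/m^2/yr

429 g C/m^2/yr


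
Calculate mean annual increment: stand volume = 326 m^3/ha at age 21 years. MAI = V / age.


MAI = 326 / 21 = 15.5238 ≈ 15.52 m^3/ha/yr

15.52 m^3/ha/yr


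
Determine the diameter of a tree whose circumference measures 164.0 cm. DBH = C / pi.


DBH = C / pi = 164.0 / 3.141593 = 52.2028 ≈ 52.20 cm

52.20 cm


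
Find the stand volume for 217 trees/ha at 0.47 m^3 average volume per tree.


V_stand = 217 * 0.47 = 101.99 ≈ 102.0 m^3/ha

102.0 m^3/ha


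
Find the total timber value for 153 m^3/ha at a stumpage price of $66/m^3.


Value = 153 * 66 = $10098/ha

$10098/ha


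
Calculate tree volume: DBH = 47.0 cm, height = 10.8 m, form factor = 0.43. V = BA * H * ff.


(D/200)^2 = (47.0/200)^2 = 0.235^2 = 0.055225
BA = 3.141593 * 0.055225 = 0.173494 m^2
V = 0.173494 * 10.8 * 0.43 = 0.805706 ≈ 0.806 m^3

0.806 m^3


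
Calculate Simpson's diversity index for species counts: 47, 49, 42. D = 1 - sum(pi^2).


Total N = 47 + 49 + 42 = 138
Per-species terms:
  p = 47/138 = 0.340580; p^2 = 0.340580^2 = 0.115995
  p = 49/138 = 0.355072; p^2 = 0.355072^2 = 0.126076
  p = 42/138 = 0.304348; p^2 = 0.304348^2 = 0.092628
sum(p^2) = 0.115995 + 0.126076 + 0.092628 = 0.334699
D = 1 - 0.334699 = 0.665301 ≈ 0.6653

0.6653


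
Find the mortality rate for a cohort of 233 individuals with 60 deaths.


Mortality rate = 60 / 233 = 0.257511 ≈ 0.2575

0.2575


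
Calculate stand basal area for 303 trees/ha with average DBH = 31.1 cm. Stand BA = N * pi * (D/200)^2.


(D/200)^2 = (31.1/200)^2 = 0.1555^2 = 0.02418025
Individual BA = 3.141593 * 0.02418025 = 0.0759645 m^2
Stand BA = 303 * 0.0759645 = 23.0172 ≈ 23.02 m^2/ha

23.02 m^2/ha


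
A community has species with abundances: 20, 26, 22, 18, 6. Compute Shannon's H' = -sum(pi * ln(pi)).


Total N = 20 + 26 + 22 + 18 + 6 = 92
Per-species terms:
  p = 20/92 = 0.217391; ln(p) = -1.526058; p*ln(p) = 0.217391 * (-1.526058) = -0.331751
  p = 26/92 = 0.282609; ln(p) = -1.263691; p*ln(p) = 0.282609 * (-1.263691) = -0.357130
  p = 22/92 = 0.239130; ln(p) = -1.430748; p*ln(p) = 0.239130 * (-1.430748) = -0.342135
  p = 18/92 = 0.195652; ln(p) = -1.631418; p*ln(p) = 0.195652 * (-1.631418) = -0.319190
  p = 6/92 = 0.065217; ln(p) = -2.730035; p*ln(p) = 0.065217 * (-2.730035) = -0.178045
sum(p*ln(p)) = (-0.331751) + (-0.357130) + (-0.342135) + (-0.319190) + (-0.178045) = -1.528251
H' = -(-1.528251) = 1.528251 ≈ 1.5283

1.5283


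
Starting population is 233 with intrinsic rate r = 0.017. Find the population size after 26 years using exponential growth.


r*t = 0.017 * 26 = 0.442
exp(0.442) = 1.55582
N = 233 * 1.55582 = 362.506 ≈ 363

363


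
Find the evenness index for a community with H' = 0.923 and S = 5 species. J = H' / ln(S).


ln(5) = 1.60944
J = H' / ln(S) = 0.923 / 1.60944 = 0.573491 ≈ 0.5735

0.5735


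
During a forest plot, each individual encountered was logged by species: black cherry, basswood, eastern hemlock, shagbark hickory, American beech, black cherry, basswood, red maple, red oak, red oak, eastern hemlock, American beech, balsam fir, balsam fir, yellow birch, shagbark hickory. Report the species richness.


Total individuals logged = 16
Distinct species (count of individuals): black cherry (2), basswood (2), eastern hemlock (2), shagbark hickory (2), American beech (2), red maple (1), red oak (2), balsam fir (2), yellow birch (1)
Species richness = number of distinct species = 9

9


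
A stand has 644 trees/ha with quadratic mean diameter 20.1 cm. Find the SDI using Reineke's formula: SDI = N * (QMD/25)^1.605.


QMD/25 = 20.1/25 = 0.804
(0.804)^1.605 = exp(1.605 * ln(0.804)) = exp(1.605 * (-0.218156)) = exp(-0.350140) = 0.704589
SDI = 644 * 0.704589 = 453.755 ≈ 454

454


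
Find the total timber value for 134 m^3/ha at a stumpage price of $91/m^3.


Value = 134 * 91 = $12194/ha

$12194/ha


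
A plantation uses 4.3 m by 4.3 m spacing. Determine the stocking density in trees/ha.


N = 10000 / 4.3^2 = 10000 / 18.49 = 540.833 ≈ 541 trees/ha

541 trees/ha


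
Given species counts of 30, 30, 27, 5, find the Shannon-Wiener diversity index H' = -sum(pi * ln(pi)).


Total N = 30 + 30 + 27 + 5 = 92
Per-species terms:
  p = 30/92 = 0.326087; ln(p) = -1.120591; p*ln(p) = 0.326087 * (-1.120591) = -0.365410
  p = 30/92 = 0.326087; ln(p) = -1.120591; p*ln(p) = 0.326087 * (-1.120591) = -0.365410
  p = 27/92 = 0.293478; ln(p) = -1.225953; p*ln(p) = 0.293478 * (-1.225953) = -0.359790
  p = 5/92 = 0.054348; ln(p) = -2.912347; p*ln(p) = 0.054348 * (-2.912347) = -0.158280
sum(p*ln(p)) = (-0.365410) + (-0.365410) + (-0.359790) + (-0.158280) = -1.248890
H' = -(-1.248890) = 1.248890 ≈ 1.2489

1.2489


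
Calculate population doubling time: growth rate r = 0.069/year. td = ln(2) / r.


td = ln(2) / 0.069 = 0.693147 / 0.069 = 10.0456 ≈ 10.0 years

10.0 years


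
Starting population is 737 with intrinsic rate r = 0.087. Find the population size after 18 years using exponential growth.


r*t = 0.087 * 18 = 1.566
exp(1.566) = 4.78746
N = 737 * 4.78746 = 3528.36 ≈ 3528

3528


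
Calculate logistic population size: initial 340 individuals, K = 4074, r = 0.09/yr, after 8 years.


(K - N0)/N0 = (4074 - 340)/340 = 3734/340 = 10.9824
r*t = 0.09 * 8 = 0.72; exp(-0.72) = 0.486752
10.9824 * 0.486752 = 5.34571
1 + 5.34571 = 6.34571
N = 4074 / 6.34571 = 642.009 ≈ 642

642


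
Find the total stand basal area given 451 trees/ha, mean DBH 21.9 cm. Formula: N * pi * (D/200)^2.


(D/200)^2 = (21.9/200)^2 = 0.1095^2 = 0.01199025
Individual BA = 3.141593 * 0.01199025 = 0.0376685 m^2
Stand BA = 451 * 0.0376685 = 16.9885 ≈ 16.99 m^2/ha

16.99 m^2/ha


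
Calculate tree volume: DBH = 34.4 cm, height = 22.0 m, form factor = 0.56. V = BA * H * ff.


(D/200)^2 = (34.4/200)^2 = 0.172^2 = 0.029584
BA = 3.141593 * 0.029584 = 0.0929409 m^2
V = 0.0929409 * 22.0 * 0.56 = 1.14503 ≈ 1.145 m^3

1.145 m^3


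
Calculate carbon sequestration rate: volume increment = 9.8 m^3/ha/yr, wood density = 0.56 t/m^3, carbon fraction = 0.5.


C = 9.8 * 0.56 * 0.5 = 2.744 ≈ 2.74 t C/ha/yr

2.74 t C/ha/yr


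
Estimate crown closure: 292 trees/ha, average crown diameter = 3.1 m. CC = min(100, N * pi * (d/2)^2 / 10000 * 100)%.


(d/2)^2 = (3.1/2)^2 = 1.55^2 = 2.4025
Crown area = 3.141593 * 2.4025 = 7.54768 m^2
N * area / 10000 * 100 = 292 * 7.54768 / 10000 * 100 = 22.0392
CC = min(100, 22.0392) = 22.0392 ≈ 22.0%

22.0%


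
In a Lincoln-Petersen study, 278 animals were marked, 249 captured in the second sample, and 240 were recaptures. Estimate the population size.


N = M * C / R = 278 * 249 / 240 = 69222 / 240 = 288.43 ≈ 288

288 individuals


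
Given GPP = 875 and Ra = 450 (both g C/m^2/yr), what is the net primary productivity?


NPP = GPP - Ra = 875 - 450 = 425 g C/m^2/yr

425 g C/m^2/yr


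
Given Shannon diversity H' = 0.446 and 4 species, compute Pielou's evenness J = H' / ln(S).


ln(4) = 1.38629
J = H' / ln(S) = 0.446 / 1.38629 = 0.321722 ≈ 0.3217

0.3217


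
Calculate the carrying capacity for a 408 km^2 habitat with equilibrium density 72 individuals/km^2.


K = 72 * 408 = 29376 individuals

29376 individuals


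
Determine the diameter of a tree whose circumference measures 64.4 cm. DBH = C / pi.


DBH = C / pi = 64.4 / 3.141593 = 20.4992 ≈ 20.50 cm

20.50 cm


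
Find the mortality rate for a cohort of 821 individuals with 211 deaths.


Mortality rate = 211 / 821 = 0.257004 ≈ 0.2570

0.2570


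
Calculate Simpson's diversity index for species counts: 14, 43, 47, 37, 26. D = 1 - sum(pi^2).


Total N = 14 + 43 + 47 + 37 + 26 = 167
Per-species terms:
  p = 14/167 = 0.083832; p^2 = 0.083832^2 = 0.007028
  p = 43/167 = 0.257485; p^2 = 0.257485^2 = 0.066299
  p = 47/167 = 0.281437; p^2 = 0.281437^2 = 0.079207
  p = 37/167 = 0.221557; p^2 = 0.221557^2 = 0.049088
  p = 26/167 = 0.155689; p^2 = 0.155689^2 = 0.024239
sum(p^2) = 0.007028 + 0.066299 + 0.079207 + 0.049088 + 0.024239 = 0.225861
D = 1 - 0.225861 = 0.774139 ≈ 0.7741

0.7741


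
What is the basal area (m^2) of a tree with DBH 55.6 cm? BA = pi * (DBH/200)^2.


D/200 = 55.6/200 = 0.278 m
(D/200)^2 = 0.278^2 = 0.077284
BA = 3.141593 * 0.077284 = 0.242795 ≈ 0.2428 m^2

0.2428 m^2


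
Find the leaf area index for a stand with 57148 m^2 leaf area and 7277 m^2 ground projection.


LAI = 57148 / 7277 = 7.8532 ≈ 7.85

7.85


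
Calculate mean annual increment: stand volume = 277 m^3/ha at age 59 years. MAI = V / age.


MAI = 277 / 59 = 4.6949 ≈ 4.69 m^3/ha/yr

4.69 m^3/ha/yr


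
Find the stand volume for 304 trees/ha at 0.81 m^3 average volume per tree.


V_stand = 304 * 0.81 = 246.24 ≈ 246.2 m^3/ha

246.2 m^3/ha


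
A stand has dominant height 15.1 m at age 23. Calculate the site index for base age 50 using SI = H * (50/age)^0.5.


50/23 = 2.17391
(2.17391)^0.5 = 1.47442
SI = 15.1 * 1.47442 = 22.2637 ≈ 22.3 m

22.3 m


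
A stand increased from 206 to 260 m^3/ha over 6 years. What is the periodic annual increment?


PAI = (V2 - V1) / period = (260 - 206) / 6 = 54 / 6 = 9.00 m^3/ha/yr

9.00 m^3/ha/yr


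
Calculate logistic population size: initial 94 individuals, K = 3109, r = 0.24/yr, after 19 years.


(K - N0)/N0 = (3109 - 94)/94 = 3015/94 = 32.0745
r*t = 0.24 * 19 = 4.56; exp(-4.56) = 0.0104621
32.0745 * 0.0104621 = 0.335567
1 + 0.335567 = 1.33557
N = 3109 / 1.33557 = 2327.85 ≈ 2328

2328


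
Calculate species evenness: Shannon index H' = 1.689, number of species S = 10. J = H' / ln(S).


ln(10) = 2.30259
J = H' / ln(S) = 1.689 / 2.30259 = 0.733522 ≈ 0.7335

0.7335


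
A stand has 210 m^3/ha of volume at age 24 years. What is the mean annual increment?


MAI = 210 / 24 = 8.75 m^3/ha/yr

8.75 m^3/ha/yr


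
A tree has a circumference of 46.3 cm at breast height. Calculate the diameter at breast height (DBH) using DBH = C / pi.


DBH = C / pi = 46.3 / 3.141593 = 14.7377 ≈ 14.74 cm

14.74 cm


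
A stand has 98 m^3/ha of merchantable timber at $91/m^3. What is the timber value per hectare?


Value = 98 * 91 = $8918/ha

$8918/ha


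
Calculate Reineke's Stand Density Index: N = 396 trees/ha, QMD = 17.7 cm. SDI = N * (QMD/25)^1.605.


QMD/25 = 17.7/25 = 0.708
(0.708)^1.605 = exp(1.605 * ln(0.708)) = exp(1.605 * (-0.345311)) = exp(-0.554224) = 0.574518
SDI = 396 * 0.574518 = 227.509 ≈ 228

228


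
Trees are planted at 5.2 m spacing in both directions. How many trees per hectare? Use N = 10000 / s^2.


N = 10000 / 5.2^2 = 10000 / 27.04 = 369.822 ≈ 370 trees/ha

370 trees/ha


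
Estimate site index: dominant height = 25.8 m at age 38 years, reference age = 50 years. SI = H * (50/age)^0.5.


50/38 = 1.31579
(1.31579)^0.5 = 1.14708
SI = 25.8 * 1.14708 = 29.5947 ≈ 29.6 m

29.6 m


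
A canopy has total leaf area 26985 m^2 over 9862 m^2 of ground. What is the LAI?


LAI = 26985 / 9862 = 2.7363 ≈ 2.74

2.74


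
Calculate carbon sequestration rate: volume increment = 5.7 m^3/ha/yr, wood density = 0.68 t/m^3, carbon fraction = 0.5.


C = 5.7 * 0.68 * 0.5 = 1.938 ≈ 1.94 t C/ha/yr

1.94 t C/ha/yr


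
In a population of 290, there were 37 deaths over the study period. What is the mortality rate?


Mortality rate = 37 / 290 = 0.127586 ≈ 0.1276

0.1276


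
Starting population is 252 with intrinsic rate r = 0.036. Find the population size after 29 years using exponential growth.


r*t = 0.036 * 29 = 1.044
exp(1.044) = 2.84056
N = 252 * 2.84056 = 715.821 ≈ 716

716


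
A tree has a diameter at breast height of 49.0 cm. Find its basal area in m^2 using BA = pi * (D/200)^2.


D/200 = 49.0/200 = 0.245 m
(D/200)^2 = 0.245^2 = 0.060025
BA = 3.141593 * 0.060025 = 0.188574 ≈ 0.1886 m^2

0.1886 m^2


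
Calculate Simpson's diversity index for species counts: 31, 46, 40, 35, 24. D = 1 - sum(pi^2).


Total N = 31 + 46 + 40 + 35 + 24 = 176
Per-species terms:
  p = 31/176 = 0.176136; p^2 = 0.176136^2 = 0.031024
  p = 46/176 = 0.261364; p^2 = 0.261364^2 = 0.068311
  p = 40/176 = 0.227273; p^2 = 0.227273^2 = 0.051653
  p = 35/176 = 0.198864; p^2 = 0.198864^2 = 0.039547
  p = 24/176 = 0.136364; p^2 = 0.136364^2 = 0.018595
sum(p^2) = 0.031024 + 0.068311 + 0.051653 + 0.039547 + 0.018595 = 0.209130
D = 1 - 0.209130 = 0.790870 ≈ 0.7909

0.7909


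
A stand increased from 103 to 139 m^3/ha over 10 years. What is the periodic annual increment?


PAI = (V2 - V1) / period = (139 - 103) / 10 = 36 / 10 = 3.60 m^3/ha/yr

3.60 m^3/ha/yr


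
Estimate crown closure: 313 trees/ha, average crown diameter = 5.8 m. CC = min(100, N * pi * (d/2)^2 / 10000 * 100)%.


(d/2)^2 = (5.8/2)^2 = 2.9^2 = 8.41
Crown area = 3.141593 * 8.41 = 26.4208 m^2
N * area / 10000 * 100 = 313 * 26.4208 / 10000 * 100 = 82.6971
CC = min(100, 82.6971) = 82.6971 ≈ 82.7%

82.7%


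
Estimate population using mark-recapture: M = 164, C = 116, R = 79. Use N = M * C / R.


N = M * C / R = 164 * 116 / 79 = 19024 / 79 = 240.81 ≈ 241

241 individuals


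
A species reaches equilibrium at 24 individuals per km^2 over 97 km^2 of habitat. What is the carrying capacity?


K = 24 * 97 = 2328 individuals

2328 individuals


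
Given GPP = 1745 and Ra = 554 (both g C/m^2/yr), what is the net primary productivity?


NPP = GPP - Ra = 1745 - 554 = 1191 g C/m^2/yr

1191 g C/m^2/yr


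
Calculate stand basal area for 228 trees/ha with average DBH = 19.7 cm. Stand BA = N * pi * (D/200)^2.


(D/200)^2 = (19.7/200)^2 = 0.0985^2 = 0.00970225
Individual BA = 3.141593 * 0.00970225 = 0.0304805 m^2
Stand BA = 228 * 0.0304805 = 6.94955 ≈ 6.95 m^2/ha

6.95 m^2/ha


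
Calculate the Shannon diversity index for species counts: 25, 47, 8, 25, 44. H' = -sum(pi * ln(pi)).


Total N = 25 + 47 + 8 + 25 + 44 = 149
Per-species terms:
  p = 25/149 = 0.167785; ln(p) = -1.785072; p*ln(p) = 0.167785 * (-1.785072) = -0.299508
  p = 47/149 = 0.315436; ln(p) = -1.153799; p*ln(p) = 0.315436 * (-1.153799) = -0.363950
  p = 8/149 = 0.053691; ln(p) = -2.924510; p*ln(p) = 0.053691 * (-2.924510) = -0.157020
  p = 25/149 = 0.167785; ln(p) = -1.785072; p*ln(p) = 0.167785 * (-1.785072) = -0.299508
  p = 44/149 = 0.295302; ln(p) = -1.219757; p*ln(p) = 0.295302 * (-1.219757) = -0.360197
sum(p*ln(p)) = (-0.299508) + (-0.363950) + (-0.157020) + (-0.299508) + (-0.360197) = -1.480183
H' = -(-1.480183) = 1.480183 ≈ 1.4802

1.4802


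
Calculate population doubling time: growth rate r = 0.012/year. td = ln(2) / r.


td = ln(2) / 0.012 = 0.693147 / 0.012 = 57.7623 ≈ 57.8 years

57.8 years


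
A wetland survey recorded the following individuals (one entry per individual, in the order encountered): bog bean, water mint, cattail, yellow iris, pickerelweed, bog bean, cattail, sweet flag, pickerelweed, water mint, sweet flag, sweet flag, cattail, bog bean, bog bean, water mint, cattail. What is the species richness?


Total individuals logged = 17
Distinct species (count of individuals): bog bean (4), water mint (3), cattail (4), yellow iris (1), pickerelweed (2), sweet flag (3)
Species richness = number of distinct species = 6

6


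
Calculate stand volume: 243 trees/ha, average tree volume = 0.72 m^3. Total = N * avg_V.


V_stand = 243 * 0.72 = 174.96 ≈ 175.0 m^3/ha

175.0 m^3/ha


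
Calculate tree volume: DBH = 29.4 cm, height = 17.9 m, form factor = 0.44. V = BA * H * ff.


(D/200)^2 = (29.4/200)^2 = 0.147^2 = 0.021609
BA = 3.141593 * 0.021609 = 0.0678867 m^2
V = 0.0678867 * 17.9 * 0.44 = 0.534676 ≈ 0.535 m^3

0.535 m^3


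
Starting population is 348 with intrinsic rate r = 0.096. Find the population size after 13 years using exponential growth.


r*t = 0.096 * 13 = 1.248
exp(1.248) = 3.48337
N = 348 * 3.48337 = 1212.21 ≈ 1212

1212


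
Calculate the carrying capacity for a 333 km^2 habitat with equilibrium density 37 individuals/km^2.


K = 37 * 333 = 12321 individuals

12321 individuals


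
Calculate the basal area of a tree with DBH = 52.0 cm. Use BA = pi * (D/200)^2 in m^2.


D/200 = 52.0/200 = 0.26 m
(D/200)^2 = 0.26^2 = 0.0676
BA = 3.141593 * 0.0676 = 0.212372 ≈ 0.2124 m^2

0.2124 m^2


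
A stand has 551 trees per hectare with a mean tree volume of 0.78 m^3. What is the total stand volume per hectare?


V_stand = 551 * 0.78 = 429.78 ≈ 429.8 m^3/ha

429.8 m^3/ha


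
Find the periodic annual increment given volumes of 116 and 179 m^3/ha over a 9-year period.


PAI = (V2 - V1) / period = (179 - 116) / 9 = 63 / 9 = 7.00 m^3/ha/yr

7.00 m^3/ha/yr


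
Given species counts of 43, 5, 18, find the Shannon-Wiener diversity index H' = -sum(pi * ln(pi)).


Total N = 43 + 5 + 18 = 66
Per-species terms:
  p = 43/66 = 0.651515; ln(p) = -0.428455; p*ln(p) = 0.651515 * (-0.428455) = -0.279145
  p = 5/66 = 0.075758; ln(p) = -2.580211; p*ln(p) = 0.075758 * (-2.580211) = -0.195472
  p = 18/66 = 0.272727; ln(p) = -1.299284; p*ln(p) = 0.272727 * (-1.299284) = -0.354350
sum(p*ln(p)) = (-0.279145) + (-0.195472) + (-0.354350) = -0.828967
H' = -(-0.828967) = 0.828967 ≈ 0.8290

0.8290


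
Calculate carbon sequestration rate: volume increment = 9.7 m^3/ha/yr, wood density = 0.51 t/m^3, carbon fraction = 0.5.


C = 9.7 * 0.51 * 0.5 = 2.4735 ≈ 2.47 t C/ha/yr

2.47 t C/ha/yr


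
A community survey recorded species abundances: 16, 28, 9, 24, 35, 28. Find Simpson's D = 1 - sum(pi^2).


Total N = 16 + 28 + 9 + 24 + 35 + 28 = 140
Per-species terms:
  p = 16/140 = 0.114286; p^2 = 0.114286^2 = 0.013061
  p = 28/140 = 0.200000; p^2 = 0.200000^2 = 0.040000
  p = 9/140 = 0.064286; p^2 = 0.064286^2 = 0.004133
  p = 24/140 = 0.171429; p^2 = 0.171429^2 = 0.029388
  p = 35/140 = 0.250000; p^2 = 0.250000^2 = 0.062500
  p = 28/140 = 0.200000; p^2 = 0.200000^2 = 0.040000
sum(p^2) = 0.013061 + 0.040000 + 0.004133 + 0.029388 + 0.062500 + 0.040000 = 0.189082
D = 1 - 0.189082 = 0.810918 ≈ 0.8109

0.8109


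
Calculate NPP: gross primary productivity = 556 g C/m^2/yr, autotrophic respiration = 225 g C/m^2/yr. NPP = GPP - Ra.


NPP = GPP - Ra = 556 - 225 = 331 g C/m^2/yr

331 g C/m^2/yr


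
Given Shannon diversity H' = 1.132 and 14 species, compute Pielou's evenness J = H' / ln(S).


ln(14) = 2.63906
J = H' / ln(S) = 1.132 / 2.63906 = 0.428941 ≈ 0.4289

0.4289


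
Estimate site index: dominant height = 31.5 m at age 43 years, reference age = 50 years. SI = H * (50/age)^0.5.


50/43 = 1.16279
(1.16279)^0.5 = 1.07833
SI = 31.5 * 1.07833 = 33.9674 ≈ 34.0 m

34.0 m


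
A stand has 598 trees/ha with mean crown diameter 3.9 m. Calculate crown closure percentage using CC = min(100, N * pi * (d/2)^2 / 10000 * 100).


(d/2)^2 = (3.9/2)^2 = 1.95^2 = 3.8025
Crown area = 3.141593 * 3.8025 = 11.9459 m^2
N * area / 10000 * 100 = 598 * 11.9459 / 10000 * 100 = 71.4365
CC = min(100, 71.4365) = 71.4365 ≈ 71.4%

71.4%


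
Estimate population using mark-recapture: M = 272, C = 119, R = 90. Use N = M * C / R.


N = M * C / R = 272 * 119 / 90 = 32368 / 90 = 359.64 ≈ 360

360 individuals


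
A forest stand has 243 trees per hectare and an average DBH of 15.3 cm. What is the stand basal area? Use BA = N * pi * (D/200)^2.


(D/200)^2 = (15.3/200)^2 = 0.0765^2 = 0.00585225
Individual BA = 3.141593 * 0.00585225 = 0.0183854 m^2
Stand BA = 243 * 0.0183854 = 4.46765 ≈ 4.47 m^2/ha

4.47 m^2/ha


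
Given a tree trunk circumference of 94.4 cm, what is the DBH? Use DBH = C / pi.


DBH = C / pi = 94.4 / 3.141593 = 30.0484 ≈ 30.05 cm

30.05 cm


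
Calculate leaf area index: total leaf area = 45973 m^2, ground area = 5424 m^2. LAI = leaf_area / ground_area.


LAI = 45973 / 5424 = 8.4758 ≈ 8.48

8.48


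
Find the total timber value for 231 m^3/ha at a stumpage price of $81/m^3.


Value = 231 * 81 = $18711/ha

$18711/ha


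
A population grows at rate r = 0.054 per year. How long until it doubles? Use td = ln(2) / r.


td = ln(2) / 0.054 = 0.693147 / 0.054 = 12.8361 ≈ 12.8 years

12.8 years


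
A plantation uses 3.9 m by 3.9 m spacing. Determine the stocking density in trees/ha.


N = 10000 / 3.9^2 = 10000 / 15.21 = 657.462 ≈ 657 trees/ha

657 trees/ha


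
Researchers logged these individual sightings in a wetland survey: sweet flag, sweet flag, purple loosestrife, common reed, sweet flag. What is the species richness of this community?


Total individuals logged = 5
Distinct species (count of individuals): sweet flag (3), purple loosestrife (1), common reed (1)
Species richness = number of distinct species = 3

3


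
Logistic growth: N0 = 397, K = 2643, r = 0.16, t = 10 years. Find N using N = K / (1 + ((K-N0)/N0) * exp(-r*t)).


(K - N0)/N0 = (2643 - 397)/397 = 2246/397 = 5.65743
r*t = 0.16 * 10 = 1.6; exp(-1.6) = 0.201897
5.65743 * 0.201897 = 1.14222
1 + 1.14222 = 2.14222
N = 2643 / 2.14222 = 1233.77 ≈ 1234

1234


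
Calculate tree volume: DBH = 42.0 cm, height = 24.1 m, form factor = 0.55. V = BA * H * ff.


(D/200)^2 = (42.0/200)^2 = 0.21^2 = 0.0441
BA = 3.141593 * 0.0441 = 0.138544 m^2
V = 0.138544 * 24.1 * 0.55 = 1.83640 ≈ 1.836 m^3

1.836 m^3


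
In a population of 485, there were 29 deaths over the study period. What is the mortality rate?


Mortality rate = 29 / 485 = 0.059794 ≈ 0.0598

0.0598


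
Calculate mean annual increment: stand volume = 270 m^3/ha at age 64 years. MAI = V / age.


MAI = 270 / 64 = 4.2188 ≈ 4.22 m^3/ha/yr

4.22 m^3/ha/yr


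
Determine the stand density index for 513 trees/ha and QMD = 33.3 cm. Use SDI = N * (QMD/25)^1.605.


QMD/25 = 33.3/25 = 1.332
(1.332)^1.605 = exp(1.605 * ln(1.332)) = exp(1.605 * 0.286682) = exp(0.460125) = 1.58427
SDI = 513 * 1.58427 = 812.731 ≈ 813

813


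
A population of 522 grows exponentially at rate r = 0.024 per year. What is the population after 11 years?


r*t = 0.024 * 11 = 0.264
exp(0.264) = 1.30213
N = 522 * 1.30213 = 679.712 ≈ 680

680


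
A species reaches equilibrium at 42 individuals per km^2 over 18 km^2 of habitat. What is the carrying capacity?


K = 42 * 18 = 756 individuals

756 individuals


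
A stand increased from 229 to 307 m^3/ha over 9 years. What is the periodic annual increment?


PAI = (V2 - V1) / period = (307 - 229) / 9 = 78 / 9 = 8.6667 ≈ 8.67 m^3/ha/yr

8.67 m^3/ha/yr


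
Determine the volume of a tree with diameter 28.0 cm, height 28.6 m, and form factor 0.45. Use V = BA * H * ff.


(D/200)^2 = (28.0/200)^2 = 0.14^2 = 0.0196
BA = 3.141593 * 0.0196 = 0.0615752 m^2
V = 0.0615752 * 28.6 * 0.45 = 0.792473 ≈ 0.792 m^3

0.792 m^3


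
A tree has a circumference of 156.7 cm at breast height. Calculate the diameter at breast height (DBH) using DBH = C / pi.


DBH = C / pi = 156.7 / 3.141593 = 49.8792 ≈ 49.88 cm

49.88 cm


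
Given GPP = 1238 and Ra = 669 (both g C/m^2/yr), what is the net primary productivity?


NPP = GPP - Ra = 1238 - 669 = 569 g C/m^2/yr

569 g C/m^2/yr


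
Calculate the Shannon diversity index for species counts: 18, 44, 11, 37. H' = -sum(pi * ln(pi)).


Total N = 18 + 44 + 11 + 37 = 110
Per-species terms:
  p = 18/110 = 0.163636; ln(p) = -1.810111; p*ln(p) = 0.163636 * (-1.810111) = -0.296199
  p = 44/110 = 0.400000; ln(p) = -0.916291; p*ln(p) = 0.400000 * (-0.916291) = -0.366516
  p = 11/110 = 0.100000; ln(p) = -2.302585; p*ln(p) = 0.100000 * (-2.302585) = -0.230259
  p = 37/110 = 0.336364; ln(p) = -1.089561; p*ln(p) = 0.336364 * (-1.089561) = -0.366489
sum(p*ln(p)) = (-0.296199) + (-0.366516) + (-0.230259) + (-0.366489) = -1.259463
H' = -(-1.259463) = 1.259463 ≈ 1.2595

1.2595


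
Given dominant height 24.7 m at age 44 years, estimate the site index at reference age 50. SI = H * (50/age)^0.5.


50/44 = 1.13636
(1.13636)^0.5 = 1.06600
SI = 24.7 * 1.06600 = 26.3302 ≈ 26.3 m

26.3 m


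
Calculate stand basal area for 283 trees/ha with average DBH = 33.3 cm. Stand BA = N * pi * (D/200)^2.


(D/200)^2 = (33.3/200)^2 = 0.1665^2 = 0.02772225
Individual BA = 3.141593 * 0.02772225 = 0.0870920 m^2
Stand BA = 283 * 0.0870920 = 24.6470 ≈ 24.65 m^2/ha

24.65 m^2/ha


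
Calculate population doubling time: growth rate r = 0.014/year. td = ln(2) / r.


td = ln(2) / 0.014 = 0.693147 / 0.014 = 49.5105 ≈ 49.5 years

49.5 years


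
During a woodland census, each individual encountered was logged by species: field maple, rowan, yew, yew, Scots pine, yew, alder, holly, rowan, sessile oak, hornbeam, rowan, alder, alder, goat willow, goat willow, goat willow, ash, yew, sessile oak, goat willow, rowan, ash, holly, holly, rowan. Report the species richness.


Total individuals logged = 26
Distinct species (count of individuals): field maple (1), rowan (5), yew (4), Scots pine (1), alder (3), holly (3), sessile oak (2), hornbeam (1), goat willow (4), ash (2)
Species richness = number of distinct species = 10

10


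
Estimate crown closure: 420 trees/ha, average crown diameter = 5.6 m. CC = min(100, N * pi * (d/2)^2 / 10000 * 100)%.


(d/2)^2 = (5.6/2)^2 = 2.8^2 = 7.84
Crown area = 3.141593 * 7.84 = 24.6301 m^2
N * area / 10000 * 100 = 420 * 24.6301 / 10000 * 100 = 103.446
CC = min(100, 103.446) = 100%

100%


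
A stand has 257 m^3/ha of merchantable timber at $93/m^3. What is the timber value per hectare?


Value = 257 * 93 = $23901/ha

$23901/ha


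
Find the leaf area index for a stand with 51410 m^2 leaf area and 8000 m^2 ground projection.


LAI = 51410 / 8000 = 6.4263 ≈ 6.43

6.43


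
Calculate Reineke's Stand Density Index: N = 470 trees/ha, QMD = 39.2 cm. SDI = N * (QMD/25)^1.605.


QMD/25 = 39.2/25 = 1.568
(1.568)^1.605 = exp(1.605 * ln(1.568)) = exp(1.605 * 0.449801) = exp(0.721931) = 2.05840
SDI = 470 * 2.05840 = 967.448 ≈ 967

967


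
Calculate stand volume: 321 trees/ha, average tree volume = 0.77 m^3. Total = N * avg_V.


V_stand = 321 * 0.77 = 247.17 ≈ 247.2 m^3/ha

247.2 m^3/ha


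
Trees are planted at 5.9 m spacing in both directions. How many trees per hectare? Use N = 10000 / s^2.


N = 10000 / 5.9^2 = 10000 / 34.81 = 287.274 ≈ 287 trees/ha

287 trees/ha


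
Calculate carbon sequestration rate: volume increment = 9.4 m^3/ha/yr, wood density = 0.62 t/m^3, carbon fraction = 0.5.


C = 9.4 * 0.62 * 0.5 = 2.914 ≈ 2.91 t C/ha/yr

2.91 t C/ha/yr


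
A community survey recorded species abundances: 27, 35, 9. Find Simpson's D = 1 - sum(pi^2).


Total N = 27 + 35 + 9 = 71
Per-species terms:
  p = 27/71 = 0.380282; p^2 = 0.380282^2 = 0.144614
  p = 35/71 = 0.492958; p^2 = 0.492958^2 = 0.243008
  p = 9/71 = 0.126761; p^2 = 0.126761^2 = 0.016068
sum(p^2) = 0.144614 + 0.243008 + 0.016068 = 0.403690
D = 1 - 0.403690 = 0.596310 ≈ 0.5963

0.5963


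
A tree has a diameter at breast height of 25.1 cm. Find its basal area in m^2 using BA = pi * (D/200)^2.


D/200 = 25.1/200 = 0.1255 m
(D/200)^2 = 0.1255^2 = 0.01575025
BA = 3.141593 * 0.01575025 = 0.0494809 ≈ 0.0495 m^2

0.0495 m^2


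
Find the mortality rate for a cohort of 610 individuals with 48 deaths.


Mortality rate = 48 / 610 = 0.078689 ≈ 0.0787

0.0787


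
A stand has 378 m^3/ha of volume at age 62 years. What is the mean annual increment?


MAI = 378 / 62 = 6.0968 ≈ 6.10 m^3/ha/yr

6.10 m^3/ha/yr


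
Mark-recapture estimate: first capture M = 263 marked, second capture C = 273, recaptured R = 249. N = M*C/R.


N = M * C / R = 263 * 273 / 249 = 71799 / 249 = 288.35 ≈ 288

288 individuals


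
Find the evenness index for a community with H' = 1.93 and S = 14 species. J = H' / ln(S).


ln(14) = 2.63906
J = H' / ln(S) = 1.93 / 2.63906 = 0.731321 ≈ 0.7313

0.7313


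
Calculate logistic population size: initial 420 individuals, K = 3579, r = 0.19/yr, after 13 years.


(K - N0)/N0 = (3579 - 420)/420 = 3159/420 = 7.52143
r*t = 0.19 * 13 = 2.47; exp(-2.47) = 0.0845849
7.52143 * 0.0845849 = 0.636199
1 + 0.636199 = 1.63620
N = 3579 / 1.63620 = 2187.39 ≈ 2187

2187


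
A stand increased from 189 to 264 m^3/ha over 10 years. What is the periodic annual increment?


PAI = (V2 - V1) / period = (264 - 189) / 10 = 75 / 10 = 7.50 m^3/ha/yr

7.50 m^3/ha/yr


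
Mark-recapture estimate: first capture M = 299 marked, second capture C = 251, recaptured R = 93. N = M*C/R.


N = M * C / R = 299 * 251 / 93 = 75049 / 93 = 806.98 ≈ 807

807 individuals


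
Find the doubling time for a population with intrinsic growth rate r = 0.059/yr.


td = ln(2) / 0.059 = 0.693147 / 0.059 = 11.7483 ≈ 11.7 years

11.7 years


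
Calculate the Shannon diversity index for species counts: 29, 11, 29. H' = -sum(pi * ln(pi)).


Total N = 29 + 11 + 29 = 69
Per-species terms:
  p = 29/69 = 0.420290; ln(p) = -0.866810; p*ln(p) = 0.420290 * (-0.866810) = -0.364312
  p = 11/69 = 0.159420; ln(p) = -1.836213; p*ln(p) = 0.159420 * (-1.836213) = -0.292729
  p = 29/69 = 0.420290; ln(p) = -0.866810; p*ln(p) = 0.420290 * (-0.866810) = -0.364312
sum(p*ln(p)) = (-0.364312) + (-0.292729) + (-0.364312) = -1.021353
H' = -(-1.021353) = 1.021353 ≈ 1.0214

1.0214


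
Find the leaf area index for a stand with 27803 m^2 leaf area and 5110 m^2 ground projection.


LAI = 27803 / 5110 = 5.4409 ≈ 5.44

5.44


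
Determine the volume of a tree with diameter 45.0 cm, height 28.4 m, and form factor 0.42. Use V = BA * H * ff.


(D/200)^2 = (45.0/200)^2 = 0.225^2 = 0.050625
BA = 3.141593 * 0.050625 = 0.159043 m^2
V = 0.159043 * 28.4 * 0.42 = 1.89706 ≈ 1.897 m^3

1.897 m^3


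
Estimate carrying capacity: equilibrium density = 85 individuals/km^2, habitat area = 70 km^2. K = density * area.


K = 85 * 70 = 5950 individuals

5950 individuals


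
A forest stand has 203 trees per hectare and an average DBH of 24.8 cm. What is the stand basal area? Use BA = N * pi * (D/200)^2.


(D/200)^2 = (24.8/200)^2 = 0.124^2 = 0.015376
Individual BA = 3.141593 * 0.015376 = 0.0483051 m^2
Stand BA = 203 * 0.0483051 = 9.80594 ≈ 9.81 m^2/ha

9.81 m^2/ha


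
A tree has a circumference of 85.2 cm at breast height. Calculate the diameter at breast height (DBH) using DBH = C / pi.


DBH = C / pi = 85.2 / 3.141593 = 27.1200 ≈ 27.12 cm

27.12 cm


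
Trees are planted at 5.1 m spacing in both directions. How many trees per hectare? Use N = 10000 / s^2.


N = 10000 / 5.1^2 = 10000 / 26.01 = 384.468 ≈ 384 trees/ha

384 trees/ha


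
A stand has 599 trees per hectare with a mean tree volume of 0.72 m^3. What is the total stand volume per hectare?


V_stand = 599 * 0.72 = 431.28 ≈ 431.3 m^3/ha

431.3 m^3/ha


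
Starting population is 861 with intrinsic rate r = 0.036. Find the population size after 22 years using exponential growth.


r*t = 0.036 * 22 = 0.792
exp(0.792) = 2.20781
N = 861 * 2.20781 = 1900.92 ≈ 1901

1901
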